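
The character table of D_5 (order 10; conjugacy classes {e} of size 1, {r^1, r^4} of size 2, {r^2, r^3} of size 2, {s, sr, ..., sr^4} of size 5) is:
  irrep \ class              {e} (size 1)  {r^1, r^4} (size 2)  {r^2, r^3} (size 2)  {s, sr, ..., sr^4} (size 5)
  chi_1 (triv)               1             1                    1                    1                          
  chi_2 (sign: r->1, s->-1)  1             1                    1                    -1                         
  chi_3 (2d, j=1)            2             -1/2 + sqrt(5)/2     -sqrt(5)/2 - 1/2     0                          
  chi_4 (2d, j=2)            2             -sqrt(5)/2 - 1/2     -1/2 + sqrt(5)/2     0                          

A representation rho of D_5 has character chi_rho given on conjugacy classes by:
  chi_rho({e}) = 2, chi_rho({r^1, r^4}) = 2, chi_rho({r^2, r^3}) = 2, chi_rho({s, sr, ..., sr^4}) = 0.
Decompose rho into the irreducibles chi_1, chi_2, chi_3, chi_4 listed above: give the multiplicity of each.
Multiplicities: chi_1: 1, chi_2: 1, chi_3: 0, chi_4: 0.

Explanation: Use <chi_rho, chi> = (1/|G|) sum_C |C| * chi_rho(C) * conj(chi(C)) with |G| = 10 for each irreducible chi in the table:
  <chi_rho, chi_1> = (1/10)[1*(2)*conj(1) + 2*(2)*conj(1) + 2*(2)*conj(1) + 5*(0)*conj(1)]
      = (1/10)[(2) + (4) + (4) + (0)] = 10/10 = 1
  <chi_rho, chi_2> = (1/10)[1*(2)*conj(1) + 2*(2)*conj(1) + 2*(2)*conj(1) + 5*(0)*conj(-1)]
      = (1/10)[(2) + (4) + (4) + (0)] = 10/10 = 1
  <chi_rho, chi_3> = (1/10)[1*(2)*conj(2) + 2*(2)*conj(-1/2 + sqrt(5)/2) + 2*(2)*conj(-sqrt(5)/2 - 1/2) + 5*(0)*conj(0)]
      = (1/10)[(4) + (-2 + 2*sqrt(5)) + (-2*sqrt(5) - 2) + (0)] = 0/10 = 0
  <chi_rho, chi_4> = (1/10)[1*(2)*conj(2) + 2*(2)*conj(-sqrt(5)/2 - 1/2) + 2*(2)*conj(-1/2 + sqrt(5)/2) + 5*(0)*conj(0)]
      = (1/10)[(4) + (-2*sqrt(5) - 2) + (-2 + 2*sqrt(5)) + (0)] = 0/10 = 0
Dimension check: dim(rho) = sum (mult * dim) = 1*1 + 1*1 + 0*2 + 0*2 = 2 = chi_rho(e) = 2.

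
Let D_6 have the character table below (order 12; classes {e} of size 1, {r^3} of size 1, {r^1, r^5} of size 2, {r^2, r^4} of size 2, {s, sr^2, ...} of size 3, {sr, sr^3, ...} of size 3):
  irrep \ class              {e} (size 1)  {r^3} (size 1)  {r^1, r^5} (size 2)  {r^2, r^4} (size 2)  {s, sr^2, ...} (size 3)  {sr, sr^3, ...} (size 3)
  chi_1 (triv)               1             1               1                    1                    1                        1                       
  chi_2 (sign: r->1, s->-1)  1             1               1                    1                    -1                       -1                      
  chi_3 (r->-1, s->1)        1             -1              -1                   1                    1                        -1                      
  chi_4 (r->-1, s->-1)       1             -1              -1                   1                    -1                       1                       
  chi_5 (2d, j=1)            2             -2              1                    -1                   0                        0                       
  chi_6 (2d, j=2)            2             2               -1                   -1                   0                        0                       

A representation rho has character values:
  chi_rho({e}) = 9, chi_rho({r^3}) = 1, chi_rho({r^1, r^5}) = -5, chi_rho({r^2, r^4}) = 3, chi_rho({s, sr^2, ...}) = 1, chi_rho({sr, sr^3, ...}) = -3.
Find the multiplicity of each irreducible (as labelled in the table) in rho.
Multiplicities: chi_1: 0, chi_2: 1, chi_3: 3, chi_4: 1, chi_5: 0, chi_6: 2.

Proof sketch: Use <chi_rho, chi> = (1/|G|) sum_C |C| * chi_rho(C) * conj(chi(C)) with |G| = 12 for each irreducible chi in the table:
  <chi_rho, chi_1> = (1/12)[1*(9)*conj(1) + 1*(1)*conj(1) + 2*(-5)*conj(1) + 2*(3)*conj(1) + 3*(1)*conj(1) + 3*(-3)*conj(1)]
      = (1/12)[(9) + (1) + (-10) + (6) + (3) + (-9)] = 0/12 = 0
  <chi_rho, chi_2> = (1/12)[1*(9)*conj(1) + 1*(1)*conj(1) + 2*(-5)*conj(1) + 2*(3)*conj(1) + 3*(1)*conj(-1) + 3*(-3)*conj(-1)]
      = (1/12)[(9) + (1) + (-10) + (6) + (-3) + (9)] = 12/12 = 1
  <chi_rho, chi_3> = (1/12)[1*(9)*conj(1) + 1*(1)*conj(-1) + 2*(-5)*conj(-1) + 2*(3)*conj(1) + 3*(1)*conj(1) + 3*(-3)*conj(-1)]
      = (1/12)[(9) + (-1) + (10) + (6) + (3) + (9)] = 36/12 = 3
  <chi_rho, chi_4> = (1/12)[1*(9)*conj(1) + 1*(1)*conj(-1) + 2*(-5)*conj(-1) + 2*(3)*conj(1) + 3*(1)*conj(-1) + 3*(-3)*conj(1)]
      = (1/12)[(9) + (-1) + (10) + (6) + (-3) + (-9)] = 12/12 = 1
  <chi_rho, chi_5> = (1/12)[1*(9)*conj(2) + 1*(1)*conj(-2) + 2*(-5)*conj(1) + 2*(3)*conj(-1) + 3*(1)*conj(0) + 3*(-3)*conj(0)]
      = (1/12)[(18) + (-2) + (-10) + (-6) + (0) + (0)] = 0/12 = 0
  <chi_rho, chi_6> = (1/12)[1*(9)*conj(2) + 1*(1)*conj(2) + 2*(-5)*conj(-1) + 2*(3)*conj(-1) + 3*(1)*conj(0) + 3*(-3)*conj(0)]
      = (1/12)[(18) + (2) + (10) + (-6) + (0) + (0)] = 24/12 = 2
Dimension check: dim(rho) = sum (mult * dim) = 0*1 + 1*1 + 3*1 + 1*1 + 0*2 + 2*2 = 9 = chi_rho(e) = 9.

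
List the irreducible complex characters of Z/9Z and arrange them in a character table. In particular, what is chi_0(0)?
Character table of Z/9Z (irreps indexed chi_0,...,chi_8 with chi_k(m) = zeta_9^(k*m), zeta_9 = exp(2*pi*i/9)):
  irrep \ class  {0} (size 1)  {1} (size 1)    {2} (size 1)    {3} (size 1)    {4} (size 1)    {5} (size 1)    {6} (size 1)    {7} (size 1)    {8} (size 1)  
  chi_0          1             1               1               1               1               1               1               1               1             
  chi_1          1             exp(2*I*pi/9)   exp(4*I*pi/9)   exp(2*I*pi/3)   exp(8*I*pi/9)   exp(-8*I*pi/9)  exp(-2*I*pi/3)  exp(-4*I*pi/9)  exp(-2*I*pi/9)
  chi_2          1             exp(4*I*pi/9)   exp(8*I*pi/9)   exp(-2*I*pi/3)  exp(-2*I*pi/9)  exp(2*I*pi/9)   exp(2*I*pi/3)   exp(-8*I*pi/9)  exp(-4*I*pi/9)
  chi_3          1             exp(2*I*pi/3)   exp(-2*I*pi/3)  1               exp(2*I*pi/3)   exp(-2*I*pi/3)  1               exp(2*I*pi/3)   exp(-2*I*pi/3)
  chi_4          1             exp(8*I*pi/9)   exp(-2*I*pi/9)  exp(2*I*pi/3)   exp(-4*I*pi/9)  exp(4*I*pi/9)   exp(-2*I*pi/3)  exp(2*I*pi/9)   exp(-8*I*pi/9)
  chi_5          1             exp(-8*I*pi/9)  exp(2*I*pi/9)   exp(-2*I*pi/3)  exp(4*I*pi/9)   exp(-4*I*pi/9)  exp(2*I*pi/3)   exp(-2*I*pi/9)  exp(8*I*pi/9) 
  chi_6          1             exp(-2*I*pi/3)  exp(2*I*pi/3)   1               exp(-2*I*pi/3)  exp(2*I*pi/3)   1               exp(-2*I*pi/3)  exp(2*I*pi/3) 
  chi_7          1             exp(-4*I*pi/9)  exp(-8*I*pi/9)  exp(2*I*pi/3)   exp(2*I*pi/9)   exp(-2*I*pi/9)  exp(-2*I*pi/3)  exp(8*I*pi/9)   exp(4*I*pi/9) 
  chi_8          1             exp(-2*I*pi/9)  exp(-4*I*pi/9)  exp(-2*I*pi/3)  exp(-8*I*pi/9)  exp(8*I*pi/9)   exp(2*I*pi/3)   exp(4*I*pi/9)   exp(2*I*pi/9) 

Spot check: chi_0(0) = zeta_9^(0*0) = zeta_9^0 = 1.

Proof sketch: Z/9Z is abelian, so all 9 irreducible complex representations are 1-dimensional. They are given by chi_k(m) = zeta_9^(k*m) for k = 0,...,8. Row orthogonality: sum_m chi_k(m) conj(chi_l(m)) = 9 * [k = l].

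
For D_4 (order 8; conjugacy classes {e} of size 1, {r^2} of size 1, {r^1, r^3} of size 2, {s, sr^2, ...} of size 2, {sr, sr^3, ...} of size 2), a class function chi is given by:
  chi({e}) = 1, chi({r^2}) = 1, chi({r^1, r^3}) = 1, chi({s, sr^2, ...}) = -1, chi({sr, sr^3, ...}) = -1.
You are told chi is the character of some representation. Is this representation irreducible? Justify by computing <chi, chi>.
Irreducible: <chi, chi> = 1.

Derivation: <chi, chi> = (1/|G|) sum_C |C| * |chi(C)|^2 = (1/8)[1*|1|^2 + 1*|1|^2 + 2*|1|^2 + 2*|-1|^2 + 2*|-1|^2]
  = (1/8)[(1) + (1) + (2) + (2) + (2)] = 8/8 = 1.
A character is irreducible iff <chi, chi> = 1, so this representation is irreducible.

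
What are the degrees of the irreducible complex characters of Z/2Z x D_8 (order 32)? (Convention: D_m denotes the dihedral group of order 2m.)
Dimensions: 1, 1, 1, 1, 1, 1, 1, 1, 2, 2, 2, 2, 2, 2

Details: There are 14 irreducibles (= number of conjugacy classes). Their dimensions d_i satisfy sum d_i^2 = |G| = 32: 1 + 1 + 1 + 1 + 1 + 1 + 1 + 1 + 4 + 4 + 4 + 4 + 4 + 4 = 32. (For the product with Z/2Z: each of the 2 1-dim characters of Z/2Z tensors with each irrep of D_8, giving 2 copies of each D_8-dimension.)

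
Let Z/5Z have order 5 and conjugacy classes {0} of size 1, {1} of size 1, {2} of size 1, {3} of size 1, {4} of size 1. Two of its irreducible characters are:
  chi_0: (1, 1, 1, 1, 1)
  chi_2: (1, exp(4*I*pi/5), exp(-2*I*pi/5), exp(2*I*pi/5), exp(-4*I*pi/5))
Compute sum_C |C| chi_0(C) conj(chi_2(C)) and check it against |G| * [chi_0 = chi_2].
Sum = 0; so <chi_0, chi_2> = 0 (distinct irreducibles are orthogonal).

Why: Compute term by term over conjugacy classes (|C| * chi_0(C) * conj(chi_2(C))):
  1*(1)*conj(1) + 1*(1)*conj(exp(4*I*pi/5)) + 1*(1)*conj(exp(-2*I*pi/5)) + 1*(1)*conj(exp(2*I*pi/5)) + 1*(1)*conj(exp(-4*I*pi/5))
  = (1) + (exp(-4*I*pi/5)) + (exp(2*I*pi/5)) + (exp(-2*I*pi/5)) + (exp(4*I*pi/5))
  = 0.
(Exp terms are combined using exp(i*s)*conj(exp(i*t)) = exp(i*(s-t)), and sums of them are collapsed using the identity that for every m > 1 the m distinct m-th roots of unity sum to 0, e.g. 1 + exp(2*I*pi/3) + exp(-2*I*pi/3) = 0.)
Dividing by |G| = 5 gives 0/5 = 0, matching the row-orthogonality relation <chi_0, chi_2> = [chi_0 = chi_2].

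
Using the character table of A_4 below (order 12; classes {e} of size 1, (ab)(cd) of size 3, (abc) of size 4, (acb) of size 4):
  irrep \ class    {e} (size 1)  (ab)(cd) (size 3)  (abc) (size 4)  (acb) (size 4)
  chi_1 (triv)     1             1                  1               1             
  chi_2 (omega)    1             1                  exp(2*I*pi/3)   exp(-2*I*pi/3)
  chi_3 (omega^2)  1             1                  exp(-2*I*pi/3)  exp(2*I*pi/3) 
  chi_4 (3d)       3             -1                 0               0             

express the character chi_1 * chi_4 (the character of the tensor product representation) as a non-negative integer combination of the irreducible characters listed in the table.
chi_1 tensor chi_4 = chi_4 (all other irreducibles have multiplicity 0).

Explanation: The character of a tensor product is the pointwise product (chi_1 * chi_4)(C) = chi_1(C) * chi_4(C):
  {e}: (1)*(3), (ab)(cd): (1)*(-1), (abc): (1)*(0), (acb): (1)*(0)
so (chi_1 * chi_4) takes values
  {e} -> 3, (ab)(cd) -> -1, (abc) -> 0, (acb) -> 0.
Now take the inner product of this character with each irreducible chi from the table, <chi_1*chi_4, chi> = (1/12) sum_C |C| (chi_1*chi_4)(C) conj(chi(C)):
  <chi_1*chi_4, chi_1> = (1/12)[1*(3)*conj(1) + 3*(-1)*conj(1) + 4*(0)*conj(1) + 4*(0)*conj(1)]
      = (1/12)[(3) + (-3) + (0) + (0)] = 0/12 = 0
  <chi_1*chi_4, chi_2> = (1/12)[1*(3)*conj(1) + 3*(-1)*conj(1) + 4*(0)*conj(exp(2*I*pi/3)) + 4*(0)*conj(exp(-2*I*pi/3))]
      = (1/12)[(3) + (-3) + (0) + (0)] = 0/12 = 0
  <chi_1*chi_4, chi_3> = (1/12)[1*(3)*conj(1) + 3*(-1)*conj(1) + 4*(0)*conj(exp(-2*I*pi/3)) + 4*(0)*conj(exp(2*I*pi/3))]
      = (1/12)[(3) + (-3) + (0) + (0)] = 0/12 = 0
  <chi_1*chi_4, chi_4> = (1/12)[1*(3)*conj(3) + 3*(-1)*conj(-1) + 4*(0)*conj(0) + 4*(0)*conj(0)]
      = (1/12)[(9) + (3) + (0) + (0)] = 12/12 = 1
(Exp terms are combined using exp(i*s)*conj(exp(i*t)) = exp(i*(s-t)), and sums of them are collapsed using the identity that for every m > 1 the m distinct m-th roots of unity sum to 0, e.g. 1 + exp(2*I*pi/3) + exp(-2*I*pi/3) = 0.)
Hence the multiplicities are chi_4: 1. Dimension check: dim(chi_1)*dim(chi_4) = 1*3 = 3 and sum (mult * dim) = 1*3 = 3.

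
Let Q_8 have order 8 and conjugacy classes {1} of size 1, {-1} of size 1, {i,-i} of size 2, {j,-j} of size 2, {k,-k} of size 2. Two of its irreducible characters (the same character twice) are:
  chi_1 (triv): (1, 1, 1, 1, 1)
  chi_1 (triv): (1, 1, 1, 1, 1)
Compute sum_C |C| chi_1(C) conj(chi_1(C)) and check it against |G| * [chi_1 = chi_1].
Sum = 8 = |G| = 8; so <chi_1, chi_1> = 1 (norm-1 confirms irreducibility).

Reasoning: Compute term by term over conjugacy classes (|C| * chi_1(C) * conj(chi_1(C))):
  1*(1)*conj(1) + 1*(1)*conj(1) + 2*(1)*conj(1) + 2*(1)*conj(1) + 2*(1)*conj(1)
  = (1) + (1) + (2) + (2) + (2)
  = 8.
Dividing by |G| = 8 gives 8/8 = 1, matching the row-orthogonality relation <chi_1, chi_1> = [chi_1 = chi_1].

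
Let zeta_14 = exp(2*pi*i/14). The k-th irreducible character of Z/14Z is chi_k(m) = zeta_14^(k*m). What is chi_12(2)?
chi_12(2) = zeta_14^24 = exp(-4*I*pi/7)

Justification: chi_12(2) = zeta_14^(12*2) = zeta_14^24. Since zeta_14^14 = 1, this equals zeta_14^10 = exp(2*pi*i*10/14) = exp(-4*I*pi/7).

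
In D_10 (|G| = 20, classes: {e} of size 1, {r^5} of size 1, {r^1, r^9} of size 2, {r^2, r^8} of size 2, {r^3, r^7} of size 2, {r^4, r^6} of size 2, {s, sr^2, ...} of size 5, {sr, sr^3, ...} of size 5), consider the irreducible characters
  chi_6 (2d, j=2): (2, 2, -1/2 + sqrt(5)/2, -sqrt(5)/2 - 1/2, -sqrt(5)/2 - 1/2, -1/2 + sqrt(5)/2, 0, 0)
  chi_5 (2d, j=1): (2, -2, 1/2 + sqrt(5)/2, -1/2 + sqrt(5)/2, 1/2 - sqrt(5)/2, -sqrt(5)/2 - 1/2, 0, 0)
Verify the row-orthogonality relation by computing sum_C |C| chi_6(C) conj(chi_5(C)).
Sum = 0; so <chi_6, chi_5> = 0 (distinct irreducibles are orthogonal).

Explanation: Compute term by term over conjugacy classes (|C| * chi_6(C) * conj(chi_5(C))):
  1*(2)*conj(2) + 1*(2)*conj(-2) + 2*(-1/2 + sqrt(5)/2)*conj(1/2 + sqrt(5)/2) + 2*(-sqrt(5)/2 - 1/2)*conj(-1/2 + sqrt(5)/2) + 2*(-sqrt(5)/2 - 1/2)*conj(1/2 - sqrt(5)/2) + 2*(-1/2 + sqrt(5)/2)*conj(-sqrt(5)/2 - 1/2) + 5*(0)*conj(0) + 5*(0)*conj(0)
  = (4) + (-4) + (2) + (-2) + (2) + (-2) + (0) + (0)
  = 0.
Dividing by |G| = 20 gives 0/20 = 0, matching the row-orthogonality relation <chi_6, chi_5> = [chi_6 = chi_5].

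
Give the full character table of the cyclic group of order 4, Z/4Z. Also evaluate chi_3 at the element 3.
Character table of Z/4Z (irreps indexed chi_0,...,chi_3 with chi_k(m) = zeta_4^(k*m), zeta_4 = exp(2*pi*i/4)):
  irrep \ class  {0} (size 1)  {1} (size 1)  {2} (size 1)  {3} (size 1)
  chi_0          1             1             1             1           
  chi_1          1             I             -1            -I          
  chi_2          1             -1            1             -1          
  chi_3          1             -I            -1            I           

Spot check: chi_3(3) = zeta_4^(3*3) = zeta_4^9 = I.

Why: Z/4Z is abelian, so all 4 irreducible complex representations are 1-dimensional. They are given by chi_k(m) = zeta_4^(k*m) for k = 0,...,3. Row orthogonality: sum_m chi_k(m) conj(chi_l(m)) = 4 * [k = l].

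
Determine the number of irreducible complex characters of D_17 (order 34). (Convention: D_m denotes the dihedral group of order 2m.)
10

Solution. The number of irreducible complex representations of a finite group equals its number of conjugacy classes. D_17 has 10 conjugacy classes ((n+3)/2 for n odd), so D_17 (order 34) has exactly 10 irreducible complex representations.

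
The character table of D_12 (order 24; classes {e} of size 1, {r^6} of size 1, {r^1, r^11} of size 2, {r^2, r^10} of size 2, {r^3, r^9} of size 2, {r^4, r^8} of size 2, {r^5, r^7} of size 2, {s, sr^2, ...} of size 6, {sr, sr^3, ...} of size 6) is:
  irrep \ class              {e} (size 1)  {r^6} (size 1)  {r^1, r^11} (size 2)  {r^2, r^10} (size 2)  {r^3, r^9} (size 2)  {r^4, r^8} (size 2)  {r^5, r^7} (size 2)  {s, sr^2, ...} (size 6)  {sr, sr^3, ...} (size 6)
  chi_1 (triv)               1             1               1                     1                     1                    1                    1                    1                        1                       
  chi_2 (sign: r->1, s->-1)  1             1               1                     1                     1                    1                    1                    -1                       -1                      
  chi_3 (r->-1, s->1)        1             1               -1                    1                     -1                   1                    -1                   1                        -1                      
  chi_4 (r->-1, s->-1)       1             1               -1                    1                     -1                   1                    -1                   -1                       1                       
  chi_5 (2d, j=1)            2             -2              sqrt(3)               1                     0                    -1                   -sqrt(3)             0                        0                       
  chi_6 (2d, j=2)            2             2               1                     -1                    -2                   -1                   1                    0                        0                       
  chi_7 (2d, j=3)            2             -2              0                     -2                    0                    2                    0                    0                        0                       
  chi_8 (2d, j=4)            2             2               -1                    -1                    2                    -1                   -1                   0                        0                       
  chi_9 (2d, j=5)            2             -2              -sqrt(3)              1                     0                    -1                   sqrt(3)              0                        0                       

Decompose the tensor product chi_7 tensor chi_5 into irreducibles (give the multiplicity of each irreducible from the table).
chi_7 tensor chi_5 = chi_6 + chi_8 (all other irreducibles have multiplicity 0).

Derivation: The character of a tensor product is the pointwise product (chi_7 * chi_5)(C) = chi_7(C) * chi_5(C):
  {e}: (2)*(2), {r^6}: (-2)*(-2), {r^1, r^11}: (0)*(sqrt(3)), {r^2, r^10}: (-2)*(1), {r^3, r^9}: (0)*(0), {r^4, r^8}: (2)*(-1), {r^5, r^7}: (0)*(-sqrt(3)), {s, sr^2, ...}: (0)*(0), {sr, sr^3, ...}: (0)*(0)
so (chi_7 * chi_5) takes values
  {e} -> 4, {r^6} -> 4, {r^1, r^11} -> 0, {r^2, r^10} -> -2, {r^3, r^9} -> 0, {r^4, r^8} -> -2, {r^5, r^7} -> 0, {s, sr^2, ...} -> 0, {sr, sr^3, ...} -> 0.
Now take the inner product of this character with each irreducible chi from the table, <chi_7*chi_5, chi> = (1/24) sum_C |C| (chi_7*chi_5)(C) conj(chi(C)):
  <chi_7*chi_5, chi_1> = (1/24)[1*(4)*conj(1) + 1*(4)*conj(1) + 2*(0)*conj(1) + 2*(-2)*conj(1) + 2*(0)*conj(1) + 2*(-2)*conj(1) + 2*(0)*conj(1) + 6*(0)*conj(1) + 6*(0)*conj(1)]
      = (1/24)[(4) + (4) + (0) + (-4) + (0) + (-4) + (0) + (0) + (0)] = 0/24 = 0
  <chi_7*chi_5, chi_2> = (1/24)[1*(4)*conj(1) + 1*(4)*conj(1) + 2*(0)*conj(1) + 2*(-2)*conj(1) + 2*(0)*conj(1) + 2*(-2)*conj(1) + 2*(0)*conj(1) + 6*(0)*conj(-1) + 6*(0)*conj(-1)]
      = (1/24)[(4) + (4) + (0) + (-4) + (0) + (-4) + (0) + (0) + (0)] = 0/24 = 0
  <chi_7*chi_5, chi_3> = (1/24)[1*(4)*conj(1) + 1*(4)*conj(1) + 2*(0)*conj(-1) + 2*(-2)*conj(1) + 2*(0)*conj(-1) + 2*(-2)*conj(1) + 2*(0)*conj(-1) + 6*(0)*conj(1) + 6*(0)*conj(-1)]
      = (1/24)[(4) + (4) + (0) + (-4) + (0) + (-4) + (0) + (0) + (0)] = 0/24 = 0
  <chi_7*chi_5, chi_4> = (1/24)[1*(4)*conj(1) + 1*(4)*conj(1) + 2*(0)*conj(-1) + 2*(-2)*conj(1) + 2*(0)*conj(-1) + 2*(-2)*conj(1) + 2*(0)*conj(-1) + 6*(0)*conj(-1) + 6*(0)*conj(1)]
      = (1/24)[(4) + (4) + (0) + (-4) + (0) + (-4) + (0) + (0) + (0)] = 0/24 = 0
  <chi_7*chi_5, chi_5> = (1/24)[1*(4)*conj(2) + 1*(4)*conj(-2) + 2*(0)*conj(sqrt(3)) + 2*(-2)*conj(1) + 2*(0)*conj(0) + 2*(-2)*conj(-1) + 2*(0)*conj(-sqrt(3)) + 6*(0)*conj(0) + 6*(0)*conj(0)]
      = (1/24)[(8) + (-8) + (0) + (-4) + (0) + (4) + (0) + (0) + (0)] = 0/24 = 0
  <chi_7*chi_5, chi_6> = (1/24)[1*(4)*conj(2) + 1*(4)*conj(2) + 2*(0)*conj(1) + 2*(-2)*conj(-1) + 2*(0)*conj(-2) + 2*(-2)*conj(-1) + 2*(0)*conj(1) + 6*(0)*conj(0) + 6*(0)*conj(0)]
      = (1/24)[(8) + (8) + (0) + (4) + (0) + (4) + (0) + (0) + (0)] = 24/24 = 1
  <chi_7*chi_5, chi_7> = (1/24)[1*(4)*conj(2) + 1*(4)*conj(-2) + 2*(0)*conj(0) + 2*(-2)*conj(-2) + 2*(0)*conj(0) + 2*(-2)*conj(2) + 2*(0)*conj(0) + 6*(0)*conj(0) + 6*(0)*conj(0)]
      = (1/24)[(8) + (-8) + (0) + (8) + (0) + (-8) + (0) + (0) + (0)] = 0/24 = 0
  <chi_7*chi_5, chi_8> = (1/24)[1*(4)*conj(2) + 1*(4)*conj(2) + 2*(0)*conj(-1) + 2*(-2)*conj(-1) + 2*(0)*conj(2) + 2*(-2)*conj(-1) + 2*(0)*conj(-1) + 6*(0)*conj(0) + 6*(0)*conj(0)]
      = (1/24)[(8) + (8) + (0) + (4) + (0) + (4) + (0) + (0) + (0)] = 24/24 = 1
  <chi_7*chi_5, chi_9> = (1/24)[1*(4)*conj(2) + 1*(4)*conj(-2) + 2*(0)*conj(-sqrt(3)) + 2*(-2)*conj(1) + 2*(0)*conj(0) + 2*(-2)*conj(-1) + 2*(0)*conj(sqrt(3)) + 6*(0)*conj(0) + 6*(0)*conj(0)]
      = (1/24)[(8) + (-8) + (0) + (-4) + (0) + (4) + (0) + (0) + (0)] = 0/24 = 0
Hence the multiplicities are chi_6: 1, chi_8: 1. Dimension check: dim(chi_7)*dim(chi_5) = 2*2 = 4 and sum (mult * dim) = 1*2 + 1*2 = 4.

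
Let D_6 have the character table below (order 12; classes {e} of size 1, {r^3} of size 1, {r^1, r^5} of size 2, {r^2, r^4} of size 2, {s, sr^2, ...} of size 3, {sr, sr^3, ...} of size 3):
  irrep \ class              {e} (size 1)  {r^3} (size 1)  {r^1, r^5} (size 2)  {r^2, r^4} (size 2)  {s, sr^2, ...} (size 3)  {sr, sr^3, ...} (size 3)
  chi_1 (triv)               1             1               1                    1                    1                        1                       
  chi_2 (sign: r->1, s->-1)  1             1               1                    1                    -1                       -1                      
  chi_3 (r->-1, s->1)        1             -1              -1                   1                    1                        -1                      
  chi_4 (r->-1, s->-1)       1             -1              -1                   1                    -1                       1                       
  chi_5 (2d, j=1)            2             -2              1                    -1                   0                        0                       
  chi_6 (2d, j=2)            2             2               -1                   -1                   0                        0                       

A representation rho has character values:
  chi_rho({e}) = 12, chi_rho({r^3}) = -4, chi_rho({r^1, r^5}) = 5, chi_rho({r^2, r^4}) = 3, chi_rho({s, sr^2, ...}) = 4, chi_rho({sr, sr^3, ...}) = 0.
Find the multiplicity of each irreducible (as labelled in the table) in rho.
Multiplicities: chi_1: 3, chi_2: 1, chi_3: 2, chi_4: 0, chi_5: 3, chi_6: 0.

Justification: Use <chi_rho, chi> = (1/|G|) sum_C |C| * chi_rho(C) * conj(chi(C)) with |G| = 12 for each irreducible chi in the table:
  <chi_rho, chi_1> = (1/12)[1*(12)*conj(1) + 1*(-4)*conj(1) + 2*(5)*conj(1) + 2*(3)*conj(1) + 3*(4)*conj(1) + 3*(0)*conj(1)]
      = (1/12)[(12) + (-4) + (10) + (6) + (12) + (0)] = 36/12 = 3
  <chi_rho, chi_2> = (1/12)[1*(12)*conj(1) + 1*(-4)*conj(1) + 2*(5)*conj(1) + 2*(3)*conj(1) + 3*(4)*conj(-1) + 3*(0)*conj(-1)]
      = (1/12)[(12) + (-4) + (10) + (6) + (-12) + (0)] = 12/12 = 1
  <chi_rho, chi_3> = (1/12)[1*(12)*conj(1) + 1*(-4)*conj(-1) + 2*(5)*conj(-1) + 2*(3)*conj(1) + 3*(4)*conj(1) + 3*(0)*conj(-1)]
      = (1/12)[(12) + (4) + (-10) + (6) + (12) + (0)] = 24/12 = 2
  <chi_rho, chi_4> = (1/12)[1*(12)*conj(1) + 1*(-4)*conj(-1) + 2*(5)*conj(-1) + 2*(3)*conj(1) + 3*(4)*conj(-1) + 3*(0)*conj(1)]
      = (1/12)[(12) + (4) + (-10) + (6) + (-12) + (0)] = 0/12 = 0
  <chi_rho, chi_5> = (1/12)[1*(12)*conj(2) + 1*(-4)*conj(-2) + 2*(5)*conj(1) + 2*(3)*conj(-1) + 3*(4)*conj(0) + 3*(0)*conj(0)]
      = (1/12)[(24) + (8) + (10) + (-6) + (0) + (0)] = 36/12 = 3
  <chi_rho, chi_6> = (1/12)[1*(12)*conj(2) + 1*(-4)*conj(2) + 2*(5)*conj(-1) + 2*(3)*conj(-1) + 3*(4)*conj(0) + 3*(0)*conj(0)]
      = (1/12)[(24) + (-8) + (-10) + (-6) + (0) + (0)] = 0/12 = 0
Dimension check: dim(rho) = sum (mult * dim) = 3*1 + 1*1 + 2*1 + 0*1 + 3*2 + 0*2 = 12 = chi_rho(e) = 12.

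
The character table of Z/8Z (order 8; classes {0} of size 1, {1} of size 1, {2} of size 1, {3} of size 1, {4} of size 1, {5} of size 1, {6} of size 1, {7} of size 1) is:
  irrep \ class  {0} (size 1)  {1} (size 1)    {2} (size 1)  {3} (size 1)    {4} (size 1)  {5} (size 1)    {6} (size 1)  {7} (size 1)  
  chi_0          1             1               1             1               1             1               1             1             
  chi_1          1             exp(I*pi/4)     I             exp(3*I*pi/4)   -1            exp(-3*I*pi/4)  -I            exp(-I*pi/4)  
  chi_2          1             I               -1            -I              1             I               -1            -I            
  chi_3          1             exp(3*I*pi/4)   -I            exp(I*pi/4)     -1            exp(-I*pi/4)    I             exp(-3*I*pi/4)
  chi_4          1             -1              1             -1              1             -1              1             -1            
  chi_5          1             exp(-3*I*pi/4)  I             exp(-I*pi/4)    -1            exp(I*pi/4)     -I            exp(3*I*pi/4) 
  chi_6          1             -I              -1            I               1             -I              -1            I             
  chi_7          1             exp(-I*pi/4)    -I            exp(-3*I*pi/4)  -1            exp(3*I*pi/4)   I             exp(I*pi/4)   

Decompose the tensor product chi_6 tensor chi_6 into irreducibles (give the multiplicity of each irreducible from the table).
chi_6 tensor chi_6 = chi_4 (all other irreducibles have multiplicity 0).

Details: The character of a tensor product is the pointwise product (chi_6 * chi_6)(C) = chi_6(C) * chi_6(C):
  {0}: (1)*(1), {1}: (-I)*(-I), {2}: (-1)*(-1), {3}: (I)*(I), {4}: (1)*(1), {5}: (-I)*(-I), {6}: (-1)*(-1), {7}: (I)*(I)
so (chi_6 * chi_6) takes values
  {0} -> 1, {1} -> -1, {2} -> 1, {3} -> -1, {4} -> 1, {5} -> -1, {6} -> 1, {7} -> -1.
Now take the inner product of this character with each irreducible chi from the table, <chi_6*chi_6, chi> = (1/8) sum_C |C| (chi_6*chi_6)(C) conj(chi(C)):
  <chi_6*chi_6, chi_0> = (1/8)[1*(1)*conj(1) + 1*(-1)*conj(1) + 1*(1)*conj(1) + 1*(-1)*conj(1) + 1*(1)*conj(1) + 1*(-1)*conj(1) + 1*(1)*conj(1) + 1*(-1)*conj(1)]
      = (1/8)[(1) + (-1) + (1) + (-1) + (1) + (-1) + (1) + (-1)] = 0/8 = 0
  <chi_6*chi_6, chi_1> = (1/8)[1*(1)*conj(1) + 1*(-1)*conj(exp(I*pi/4)) + 1*(1)*conj(I) + 1*(-1)*conj(exp(3*I*pi/4)) + 1*(1)*conj(-1) + 1*(-1)*conj(exp(-3*I*pi/4)) + 1*(1)*conj(-I) + 1*(-1)*conj(exp(-I*pi/4))]
      = (1/8)[(1) + (-exp(-I*pi/4)) + (-I) + (-exp(-3*I*pi/4)) + (-1) + (-exp(3*I*pi/4)) + (I) + (-exp(I*pi/4))] = 0/8 = 0
  <chi_6*chi_6, chi_2> = (1/8)[1*(1)*conj(1) + 1*(-1)*conj(I) + 1*(1)*conj(-1) + 1*(-1)*conj(-I) + 1*(1)*conj(1) + 1*(-1)*conj(I) + 1*(1)*conj(-1) + 1*(-1)*conj(-I)]
      = (1/8)[(1) + (I) + (-1) + (-I) + (1) + (I) + (-1) + (-I)] = 0/8 = 0
  <chi_6*chi_6, chi_3> = (1/8)[1*(1)*conj(1) + 1*(-1)*conj(exp(3*I*pi/4)) + 1*(1)*conj(-I) + 1*(-1)*conj(exp(I*pi/4)) + 1*(1)*conj(-1) + 1*(-1)*conj(exp(-I*pi/4)) + 1*(1)*conj(I) + 1*(-1)*conj(exp(-3*I*pi/4))]
      = (1/8)[(1) + (-exp(-3*I*pi/4)) + (I) + (-exp(-I*pi/4)) + (-1) + (-exp(I*pi/4)) + (-I) + (-exp(3*I*pi/4))] = 0/8 = 0
  <chi_6*chi_6, chi_4> = (1/8)[1*(1)*conj(1) + 1*(-1)*conj(-1) + 1*(1)*conj(1) + 1*(-1)*conj(-1) + 1*(1)*conj(1) + 1*(-1)*conj(-1) + 1*(1)*conj(1) + 1*(-1)*conj(-1)]
      = (1/8)[(1) + (1) + (1) + (1) + (1) + (1) + (1) + (1)] = 8/8 = 1
  <chi_6*chi_6, chi_5> = (1/8)[1*(1)*conj(1) + 1*(-1)*conj(exp(-3*I*pi/4)) + 1*(1)*conj(I) + 1*(-1)*conj(exp(-I*pi/4)) + 1*(1)*conj(-1) + 1*(-1)*conj(exp(I*pi/4)) + 1*(1)*conj(-I) + 1*(-1)*conj(exp(3*I*pi/4))]
      = (1/8)[(1) + (-exp(3*I*pi/4)) + (-I) + (-exp(I*pi/4)) + (-1) + (-exp(-I*pi/4)) + (I) + (-exp(-3*I*pi/4))] = 0/8 = 0
  <chi_6*chi_6, chi_6> = (1/8)[1*(1)*conj(1) + 1*(-1)*conj(-I) + 1*(1)*conj(-1) + 1*(-1)*conj(I) + 1*(1)*conj(1) + 1*(-1)*conj(-I) + 1*(1)*conj(-1) + 1*(-1)*conj(I)]
      = (1/8)[(1) + (-I) + (-1) + (I) + (1) + (-I) + (-1) + (I)] = 0/8 = 0
  <chi_6*chi_6, chi_7> = (1/8)[1*(1)*conj(1) + 1*(-1)*conj(exp(-I*pi/4)) + 1*(1)*conj(-I) + 1*(-1)*conj(exp(-3*I*pi/4)) + 1*(1)*conj(-1) + 1*(-1)*conj(exp(3*I*pi/4)) + 1*(1)*conj(I) + 1*(-1)*conj(exp(I*pi/4))]
      = (1/8)[(1) + (-exp(I*pi/4)) + (I) + (-exp(3*I*pi/4)) + (-1) + (-exp(-3*I*pi/4)) + (-I) + (-exp(-I*pi/4))] = 0/8 = 0
(Exp terms are combined using exp(i*s)*conj(exp(i*t)) = exp(i*(s-t)), and sums of them are collapsed using the identity that for every m > 1 the m distinct m-th roots of unity sum to 0, e.g. 1 + exp(2*I*pi/3) + exp(-2*I*pi/3) = 0.)
Hence the multiplicities are chi_4: 1. Dimension check: dim(chi_6)*dim(chi_6) = 1*1 = 1 and sum (mult * dim) = 1*1 = 1.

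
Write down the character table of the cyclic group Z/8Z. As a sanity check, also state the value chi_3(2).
Character table of Z/8Z (irreps indexed chi_0,...,chi_7 with chi_k(m) = zeta_8^(k*m), zeta_8 = exp(2*pi*i/8)):
  irrep \ class  {0} (size 1)  {1} (size 1)    {2} (size 1)  {3} (size 1)    {4} (size 1)  {5} (size 1)    {6} (size 1)  {7} (size 1)  
  chi_0          1             1               1             1               1             1               1             1             
  chi_1          1             exp(I*pi/4)     I             exp(3*I*pi/4)   -1            exp(-3*I*pi/4)  -I            exp(-I*pi/4)  
  chi_2          1             I               -1            -I              1             I               -1            -I            
  chi_3          1             exp(3*I*pi/4)   -I            exp(I*pi/4)     -1            exp(-I*pi/4)    I             exp(-3*I*pi/4)
  chi_4          1             -1              1             -1              1             -1              1             -1            
  chi_5          1             exp(-3*I*pi/4)  I             exp(-I*pi/4)    -1            exp(I*pi/4)     -I            exp(3*I*pi/4) 
  chi_6          1             -I              -1            I               1             -I              -1            I             
  chi_7          1             exp(-I*pi/4)    -I            exp(-3*I*pi/4)  -1            exp(3*I*pi/4)   I             exp(I*pi/4)   

Spot check: chi_3(2) = zeta_8^(3*2) = zeta_8^6 = -I.

Why: Z/8Z is abelian, so all 8 irreducible complex representations are 1-dimensional. They are given by chi_k(m) = zeta_8^(k*m) for k = 0,...,7. Row orthogonality: sum_m chi_k(m) conj(chi_l(m)) = 8 * [k = l].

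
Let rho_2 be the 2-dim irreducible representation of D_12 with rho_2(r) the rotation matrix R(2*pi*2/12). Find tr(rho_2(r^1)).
chi_{rho_2}(r^1) = 2*cos(2*pi*2*1/12) = 1

Derivation: rho_2(r^1) is rotation by angle 2*pi*2*1/12, whose trace is 2*cos(2*pi*2*1/12) = 1.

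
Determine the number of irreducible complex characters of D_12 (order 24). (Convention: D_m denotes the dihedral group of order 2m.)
9

Proof sketch: The number of irreducible complex representations of a finite group equals its number of conjugacy classes. D_12 has 9 conjugacy classes (n/2 + 3 for n even), so D_12 (order 24) has exactly 9 irreducible complex representations.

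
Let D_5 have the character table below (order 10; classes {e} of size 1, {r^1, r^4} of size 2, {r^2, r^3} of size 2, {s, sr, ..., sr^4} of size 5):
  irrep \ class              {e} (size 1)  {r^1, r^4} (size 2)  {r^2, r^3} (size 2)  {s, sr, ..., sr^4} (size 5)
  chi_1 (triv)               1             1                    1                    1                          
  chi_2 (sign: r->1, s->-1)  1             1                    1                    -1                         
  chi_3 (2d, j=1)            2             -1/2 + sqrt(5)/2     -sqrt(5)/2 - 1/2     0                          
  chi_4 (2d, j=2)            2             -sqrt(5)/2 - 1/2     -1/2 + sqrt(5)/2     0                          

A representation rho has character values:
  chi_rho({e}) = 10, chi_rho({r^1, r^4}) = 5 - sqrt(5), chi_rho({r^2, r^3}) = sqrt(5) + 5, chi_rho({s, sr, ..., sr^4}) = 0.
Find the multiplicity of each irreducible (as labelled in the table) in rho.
Multiplicities: chi_1: 3, chi_2: 3, chi_3: 0, chi_4: 2.

Solution. Use <chi_rho, chi> = (1/|G|) sum_C |C| * chi_rho(C) * conj(chi(C)) with |G| = 10 for each irreducible chi in the table:
  <chi_rho, chi_1> = (1/10)[1*(10)*conj(1) + 2*(5 - sqrt(5))*conj(1) + 2*(sqrt(5) + 5)*conj(1) + 5*(0)*conj(1)]
      = (1/10)[(10) + (10 - 2*sqrt(5)) + (2*sqrt(5) + 10) + (0)] = 30/10 = 3
  <chi_rho, chi_2> = (1/10)[1*(10)*conj(1) + 2*(5 - sqrt(5))*conj(1) + 2*(sqrt(5) + 5)*conj(1) + 5*(0)*conj(-1)]
      = (1/10)[(10) + (10 - 2*sqrt(5)) + (2*sqrt(5) + 10) + (0)] = 30/10 = 3
  <chi_rho, chi_3> = (1/10)[1*(10)*conj(2) + 2*(5 - sqrt(5))*conj(-1/2 + sqrt(5)/2) + 2*(sqrt(5) + 5)*conj(-sqrt(5)/2 - 1/2) + 5*(0)*conj(0)]
      = (1/10)[(20) + (-10 + 6*sqrt(5)) + (-6*sqrt(5) - 10) + (0)] = 0/10 = 0
  <chi_rho, chi_4> = (1/10)[1*(10)*conj(2) + 2*(5 - sqrt(5))*conj(-sqrt(5)/2 - 1/2) + 2*(sqrt(5) + 5)*conj(-1/2 + sqrt(5)/2) + 5*(0)*conj(0)]
      = (1/10)[(20) + (-4*sqrt(5)) + (4*sqrt(5)) + (0)] = 20/10 = 2
Dimension check: dim(rho) = sum (mult * dim) = 3*1 + 3*1 + 0*2 + 2*2 = 10 = chi_rho(e) = 10.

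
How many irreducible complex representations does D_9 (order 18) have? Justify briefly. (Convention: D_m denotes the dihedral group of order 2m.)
6

Derivation: The number of irreducible complex representations of a finite group equals its number of conjugacy classes. D_9 has 6 conjugacy classes ((n+3)/2 for n odd), so D_9 (order 18) has exactly 6 irreducible complex representations.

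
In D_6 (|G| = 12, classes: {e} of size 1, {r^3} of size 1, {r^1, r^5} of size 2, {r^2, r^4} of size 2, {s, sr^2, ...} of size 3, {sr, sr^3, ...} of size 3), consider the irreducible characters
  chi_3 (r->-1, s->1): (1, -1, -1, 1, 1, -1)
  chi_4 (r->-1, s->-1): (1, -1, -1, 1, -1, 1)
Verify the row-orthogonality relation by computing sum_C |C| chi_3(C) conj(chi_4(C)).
Sum = 0; so <chi_3, chi_4> = 0 (distinct irreducibles are orthogonal).

Proof sketch: Compute term by term over conjugacy classes (|C| * chi_3(C) * conj(chi_4(C))):
  1*(1)*conj(1) + 1*(-1)*conj(-1) + 2*(-1)*conj(-1) + 2*(1)*conj(1) + 3*(1)*conj(-1) + 3*(-1)*conj(1)
  = (1) + (1) + (2) + (2) + (-3) + (-3)
  = 0.
Dividing by |G| = 12 gives 0/12 = 0, matching the row-orthogonality relation <chi_3, chi_4> = [chi_3 = chi_4].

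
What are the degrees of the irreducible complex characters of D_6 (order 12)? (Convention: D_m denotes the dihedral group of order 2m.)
Dimensions: 1, 1, 1, 1, 2, 2

Solution. There are 6 irreducibles (= number of conjugacy classes). Their dimensions d_i satisfy sum d_i^2 = |G| = 12: 1 + 1 + 1 + 1 + 4 + 4 = 12.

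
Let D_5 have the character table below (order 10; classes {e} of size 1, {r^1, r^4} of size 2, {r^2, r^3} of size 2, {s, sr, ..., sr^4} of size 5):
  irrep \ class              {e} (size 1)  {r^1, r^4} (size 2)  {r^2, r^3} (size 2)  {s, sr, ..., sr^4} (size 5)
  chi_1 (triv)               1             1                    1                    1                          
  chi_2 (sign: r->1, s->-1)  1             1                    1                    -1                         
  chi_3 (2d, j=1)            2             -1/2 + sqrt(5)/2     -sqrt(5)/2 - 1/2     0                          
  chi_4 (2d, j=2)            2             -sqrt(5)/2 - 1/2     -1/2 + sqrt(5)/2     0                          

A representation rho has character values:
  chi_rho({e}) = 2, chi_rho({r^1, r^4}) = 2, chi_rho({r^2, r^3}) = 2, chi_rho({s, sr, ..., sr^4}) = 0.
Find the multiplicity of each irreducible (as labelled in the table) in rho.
Multiplicities: chi_1: 1, chi_2: 1, chi_3: 0, chi_4: 0.

Reasoning: Use <chi_rho, chi> = (1/|G|) sum_C |C| * chi_rho(C) * conj(chi(C)) with |G| = 10 for each irreducible chi in the table:
  <chi_rho, chi_1> = (1/10)[1*(2)*conj(1) + 2*(2)*conj(1) + 2*(2)*conj(1) + 5*(0)*conj(1)]
      = (1/10)[(2) + (4) + (4) + (0)] = 10/10 = 1
  <chi_rho, chi_2> = (1/10)[1*(2)*conj(1) + 2*(2)*conj(1) + 2*(2)*conj(1) + 5*(0)*conj(-1)]
      = (1/10)[(2) + (4) + (4) + (0)] = 10/10 = 1
  <chi_rho, chi_3> = (1/10)[1*(2)*conj(2) + 2*(2)*conj(-1/2 + sqrt(5)/2) + 2*(2)*conj(-sqrt(5)/2 - 1/2) + 5*(0)*conj(0)]
      = (1/10)[(4) + (-2 + 2*sqrt(5)) + (-2*sqrt(5) - 2) + (0)] = 0/10 = 0
  <chi_rho, chi_4> = (1/10)[1*(2)*conj(2) + 2*(2)*conj(-sqrt(5)/2 - 1/2) + 2*(2)*conj(-1/2 + sqrt(5)/2) + 5*(0)*conj(0)]
      = (1/10)[(4) + (-2*sqrt(5) - 2) + (-2 + 2*sqrt(5)) + (0)] = 0/10 = 0
Dimension check: dim(rho) = sum (mult * dim) = 1*1 + 1*1 + 0*2 + 0*2 = 2 = chi_rho(e) = 2.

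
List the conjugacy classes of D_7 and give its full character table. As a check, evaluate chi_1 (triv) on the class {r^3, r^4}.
Conjugacy classes: {e} of size 1, {r^1, r^6} of size 2, {r^2, r^5} of size 2, {r^3, r^4} of size 2, {s, sr, ..., sr^6} of size 7.
Character table:
  irrep \ class              {e} (size 1)  {r^1, r^6} (size 2)  {r^2, r^5} (size 2)  {r^3, r^4} (size 2)  {s, sr, ..., sr^6} (size 7)
  chi_1 (triv)               1             1                    1                    1                    1                          
  chi_2 (sign: r->1, s->-1)  1             1                    1                    1                    -1                         
  chi_3 (2d, j=1)            2             2*cos(2*pi/7)        -2*cos(3*pi/7)       -2*cos(pi/7)         0                          
  chi_4 (2d, j=2)            2             -2*cos(3*pi/7)       -2*cos(pi/7)         2*cos(2*pi/7)        0                          
  chi_5 (2d, j=3)            2             -2*cos(pi/7)         2*cos(2*pi/7)        -2*cos(3*pi/7)       0                          

Spot check: chi_1 (triv) on {r^3, r^4} = 1.

Justification: D_7 has order 2*7 = 14 with 5 conjugacy classes, hence 5 irreducibles. Sum of squared dims 1 + 1 + 4 + 4 + 4 = 14 = |G|. Linear characters come from the abelianisation; the 2-dimensional irreps have character r^k -> 2*cos(2*pi*j*k/7), reflections -> 0.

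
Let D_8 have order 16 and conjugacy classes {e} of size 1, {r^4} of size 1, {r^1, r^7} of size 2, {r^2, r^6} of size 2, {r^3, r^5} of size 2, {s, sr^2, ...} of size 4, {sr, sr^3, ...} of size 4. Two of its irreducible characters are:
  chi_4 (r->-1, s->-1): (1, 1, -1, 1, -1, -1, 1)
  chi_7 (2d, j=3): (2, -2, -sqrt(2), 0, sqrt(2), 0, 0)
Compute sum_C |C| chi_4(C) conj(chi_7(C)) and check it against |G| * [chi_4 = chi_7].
Sum = 0; so <chi_4, chi_7> = 0 (distinct irreducibles are orthogonal).

Solution. Compute term by term over conjugacy classes (|C| * chi_4(C) * conj(chi_7(C))):
  1*(1)*conj(2) + 1*(1)*conj(-2) + 2*(-1)*conj(-sqrt(2)) + 2*(1)*conj(0) + 2*(-1)*conj(sqrt(2)) + 4*(-1)*conj(0) + 4*(1)*conj(0)
  = (2) + (-2) + (2*sqrt(2)) + (0) + (-2*sqrt(2)) + (0) + (0)
  = 0.
Dividing by |G| = 16 gives 0/16 = 0, matching the row-orthogonality relation <chi_4, chi_7> = [chi_4 = chi_7].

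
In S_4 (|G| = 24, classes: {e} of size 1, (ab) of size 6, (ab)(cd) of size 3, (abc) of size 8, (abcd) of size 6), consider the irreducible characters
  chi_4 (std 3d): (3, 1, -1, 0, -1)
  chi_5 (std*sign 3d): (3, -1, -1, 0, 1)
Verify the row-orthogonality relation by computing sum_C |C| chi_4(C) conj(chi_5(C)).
Sum = 0; so <chi_4, chi_5> = 0 (distinct irreducibles are orthogonal).

Argument: Compute term by term over conjugacy classes (|C| * chi_4(C) * conj(chi_5(C))):
  1*(3)*conj(3) + 6*(1)*conj(-1) + 3*(-1)*conj(-1) + 8*(0)*conj(0) + 6*(-1)*conj(1)
  = (9) + (-6) + (3) + (0) + (-6)
  = 0.
Dividing by |G| = 24 gives 0/24 = 0, matching the row-orthogonality relation <chi_4, chi_5> = [chi_4 = chi_5].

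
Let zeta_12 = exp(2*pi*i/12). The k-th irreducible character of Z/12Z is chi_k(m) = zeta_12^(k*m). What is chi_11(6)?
chi_11(6) = zeta_12^66 = -1

Proof sketch: chi_11(6) = zeta_12^(11*6) = zeta_12^66. Since zeta_12^12 = 1, this equals zeta_12^6 = exp(2*pi*i*6/12) = -1.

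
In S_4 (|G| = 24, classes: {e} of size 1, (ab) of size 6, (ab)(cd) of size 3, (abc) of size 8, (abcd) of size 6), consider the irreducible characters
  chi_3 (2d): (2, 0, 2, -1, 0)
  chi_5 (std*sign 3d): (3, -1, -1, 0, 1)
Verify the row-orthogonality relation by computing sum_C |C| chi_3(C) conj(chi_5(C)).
Sum = 0; so <chi_3, chi_5> = 0 (distinct irreducibles are orthogonal).

Justification: Compute term by term over conjugacy classes (|C| * chi_3(C) * conj(chi_5(C))):
  1*(2)*conj(3) + 6*(0)*conj(-1) + 3*(2)*conj(-1) + 8*(-1)*conj(0) + 6*(0)*conj(1)
  = (6) + (0) + (-6) + (0) + (0)
  = 0.
Dividing by |G| = 24 gives 0/24 = 0, matching the row-orthogonality relation <chi_3, chi_5> = [chi_3 = chi_5].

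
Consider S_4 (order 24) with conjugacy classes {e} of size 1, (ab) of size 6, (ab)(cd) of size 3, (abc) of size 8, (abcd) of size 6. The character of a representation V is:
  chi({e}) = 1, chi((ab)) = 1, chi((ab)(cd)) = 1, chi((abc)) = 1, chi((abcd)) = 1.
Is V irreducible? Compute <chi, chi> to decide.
Irreducible: <chi, chi> = 1.

Argument: <chi, chi> = (1/|G|) sum_C |C| * |chi(C)|^2 = (1/24)[1*|1|^2 + 6*|1|^2 + 3*|1|^2 + 8*|1|^2 + 6*|1|^2]
  = (1/24)[(1) + (6) + (3) + (8) + (6)] = 24/24 = 1.
A character is irreducible iff <chi, chi> = 1, so this representation is irreducible.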